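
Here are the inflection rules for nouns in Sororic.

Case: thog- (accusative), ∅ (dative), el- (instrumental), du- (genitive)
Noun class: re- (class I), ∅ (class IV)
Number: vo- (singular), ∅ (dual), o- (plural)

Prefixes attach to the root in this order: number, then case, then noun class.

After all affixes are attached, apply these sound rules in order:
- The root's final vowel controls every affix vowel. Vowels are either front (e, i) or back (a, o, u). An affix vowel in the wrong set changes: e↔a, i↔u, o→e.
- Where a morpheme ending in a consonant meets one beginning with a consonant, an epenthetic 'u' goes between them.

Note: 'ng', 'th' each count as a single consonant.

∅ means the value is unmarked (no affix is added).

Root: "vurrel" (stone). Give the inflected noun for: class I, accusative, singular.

Attach number singular vo- → vovurrel.
Attach case accusative thog- → thogvovurrel.
Attach noun class class I re- → rethogvovurrel.
Apply vowel harmony: rethogvovurrel → rethegvevurrel.
Apply epenthesis: rethegvevurrel → retheguvevurrel.

retheguvevurrel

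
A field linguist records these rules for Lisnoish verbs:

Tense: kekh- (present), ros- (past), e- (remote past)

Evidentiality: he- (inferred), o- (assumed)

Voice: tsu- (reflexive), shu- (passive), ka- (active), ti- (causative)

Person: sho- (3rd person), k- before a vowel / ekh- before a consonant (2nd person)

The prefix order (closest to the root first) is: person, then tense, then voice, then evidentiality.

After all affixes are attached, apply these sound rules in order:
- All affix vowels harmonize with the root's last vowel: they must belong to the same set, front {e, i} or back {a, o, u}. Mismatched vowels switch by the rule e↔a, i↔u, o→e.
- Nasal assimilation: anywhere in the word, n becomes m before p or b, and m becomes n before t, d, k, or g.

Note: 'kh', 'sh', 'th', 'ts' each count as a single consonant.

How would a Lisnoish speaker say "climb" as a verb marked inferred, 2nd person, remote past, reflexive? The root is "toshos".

Attach person 2nd person ekh- (before consonant 't') → ekhtoshos.
Attach tense remote past e- → eekhtoshos.
Attach voice reflexive tsu- → tsueekhtoshos.
Attach evidentiality inferred he- → hetsueekhtoshos.
Apply vowel harmony: hetsueekhtoshos → hatsuaakhtoshos.
Nasal assimilation: no change.

hatsuaakhtoshos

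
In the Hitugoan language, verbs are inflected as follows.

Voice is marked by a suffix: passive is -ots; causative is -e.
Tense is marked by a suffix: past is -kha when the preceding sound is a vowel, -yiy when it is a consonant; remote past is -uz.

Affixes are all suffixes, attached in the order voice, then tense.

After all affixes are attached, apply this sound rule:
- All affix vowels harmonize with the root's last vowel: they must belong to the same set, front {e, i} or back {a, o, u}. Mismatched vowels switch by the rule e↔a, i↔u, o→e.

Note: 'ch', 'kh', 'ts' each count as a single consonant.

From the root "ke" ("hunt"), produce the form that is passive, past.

Attach voice passive -ots → keots.
Attach tense past -yiy (after consonant 'ts') → keotsyiy.
Apply vowel harmony: keotsyiy → keetsyiy.

keetsyiy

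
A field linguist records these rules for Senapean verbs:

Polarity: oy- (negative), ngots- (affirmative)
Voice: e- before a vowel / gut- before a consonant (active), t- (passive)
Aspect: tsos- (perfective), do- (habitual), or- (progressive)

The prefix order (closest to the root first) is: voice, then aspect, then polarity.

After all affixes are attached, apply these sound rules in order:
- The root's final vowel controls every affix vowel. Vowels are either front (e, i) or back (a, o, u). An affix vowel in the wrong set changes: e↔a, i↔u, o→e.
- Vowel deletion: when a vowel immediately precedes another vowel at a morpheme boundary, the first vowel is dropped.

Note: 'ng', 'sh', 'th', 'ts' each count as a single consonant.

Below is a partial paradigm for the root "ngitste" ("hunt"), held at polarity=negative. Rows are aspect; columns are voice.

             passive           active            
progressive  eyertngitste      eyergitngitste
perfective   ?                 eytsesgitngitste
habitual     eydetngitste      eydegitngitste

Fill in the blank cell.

eytsestngitste

Attach voice passive t- → tngitste.
Attach aspect perfective tsos- → tsostngitste.
Attach polarity negative oy- → oytsostngitste.
Apply vowel harmony: oytsostngitste → eytsestngitste.
Vowel deletion: no change.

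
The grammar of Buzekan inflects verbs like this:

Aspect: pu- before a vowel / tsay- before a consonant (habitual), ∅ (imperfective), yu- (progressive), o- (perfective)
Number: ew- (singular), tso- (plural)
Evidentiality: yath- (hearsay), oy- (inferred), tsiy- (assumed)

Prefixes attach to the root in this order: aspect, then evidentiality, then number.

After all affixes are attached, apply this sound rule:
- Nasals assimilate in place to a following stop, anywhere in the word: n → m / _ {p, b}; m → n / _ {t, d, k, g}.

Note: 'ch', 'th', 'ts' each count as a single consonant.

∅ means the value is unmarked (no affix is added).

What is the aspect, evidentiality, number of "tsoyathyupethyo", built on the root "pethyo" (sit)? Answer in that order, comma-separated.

Segment: tso-yath-yu-pethyo.
aspect: yu- → progressive.
evidentiality: yath- → hearsay.
number: tso- → plural.

progressive, hearsay, plural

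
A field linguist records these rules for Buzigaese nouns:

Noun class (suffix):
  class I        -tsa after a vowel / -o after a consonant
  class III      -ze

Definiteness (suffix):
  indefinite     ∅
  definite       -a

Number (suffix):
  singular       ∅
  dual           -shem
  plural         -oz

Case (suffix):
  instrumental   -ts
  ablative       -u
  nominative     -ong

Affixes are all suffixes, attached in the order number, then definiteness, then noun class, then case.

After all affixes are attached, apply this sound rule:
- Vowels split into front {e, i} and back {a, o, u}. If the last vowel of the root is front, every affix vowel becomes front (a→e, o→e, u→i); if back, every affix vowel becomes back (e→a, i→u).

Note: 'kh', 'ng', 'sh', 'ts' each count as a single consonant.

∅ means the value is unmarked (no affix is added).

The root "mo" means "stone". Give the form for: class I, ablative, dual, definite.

moshamatsau

Attach number dual -shem → moshem.
Attach definiteness definite -a → moshema.
Attach noun class class I -tsa (after vowel 'a') → moshematsa.
Attach case ablative -u → moshematsau.
Apply vowel harmony: moshematsau → moshamatsau.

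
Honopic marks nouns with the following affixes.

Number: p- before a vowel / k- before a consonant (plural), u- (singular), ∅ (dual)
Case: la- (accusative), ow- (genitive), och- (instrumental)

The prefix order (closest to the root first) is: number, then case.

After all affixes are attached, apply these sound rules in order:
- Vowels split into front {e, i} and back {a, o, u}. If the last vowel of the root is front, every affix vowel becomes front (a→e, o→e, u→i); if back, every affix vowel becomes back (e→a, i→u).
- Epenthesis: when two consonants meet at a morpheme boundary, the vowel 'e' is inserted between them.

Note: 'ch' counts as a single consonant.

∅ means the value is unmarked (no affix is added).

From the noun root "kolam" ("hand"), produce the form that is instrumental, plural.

Attach number plural k- (before consonant 'k') → kkolam.
Attach case instrumental och- → ochkkolam.
Vowel harmony: no change.
Apply epenthesis: ochkkolam → ochekekolam.

ochekekolam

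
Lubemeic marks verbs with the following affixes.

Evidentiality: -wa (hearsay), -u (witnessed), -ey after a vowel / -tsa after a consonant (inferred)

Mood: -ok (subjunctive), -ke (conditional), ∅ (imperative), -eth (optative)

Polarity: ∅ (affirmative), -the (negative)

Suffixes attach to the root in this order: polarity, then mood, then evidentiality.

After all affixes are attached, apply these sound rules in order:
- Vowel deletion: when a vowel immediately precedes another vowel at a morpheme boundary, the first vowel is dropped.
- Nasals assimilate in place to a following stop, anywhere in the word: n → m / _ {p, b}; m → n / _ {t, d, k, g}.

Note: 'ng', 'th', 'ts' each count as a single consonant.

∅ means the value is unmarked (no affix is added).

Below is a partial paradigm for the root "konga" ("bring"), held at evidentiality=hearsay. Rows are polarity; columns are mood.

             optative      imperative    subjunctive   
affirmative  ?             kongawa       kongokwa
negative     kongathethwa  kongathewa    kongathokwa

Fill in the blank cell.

kongethwa

polarity = affirmative: zero marking, form stays konga.
Attach mood optative -eth → kongaeth.
Attach evidentiality hearsay -wa → kongaethwa.
Apply vowel deletion: kongaethwa → kongethwa.
Nasal assimilation: no change.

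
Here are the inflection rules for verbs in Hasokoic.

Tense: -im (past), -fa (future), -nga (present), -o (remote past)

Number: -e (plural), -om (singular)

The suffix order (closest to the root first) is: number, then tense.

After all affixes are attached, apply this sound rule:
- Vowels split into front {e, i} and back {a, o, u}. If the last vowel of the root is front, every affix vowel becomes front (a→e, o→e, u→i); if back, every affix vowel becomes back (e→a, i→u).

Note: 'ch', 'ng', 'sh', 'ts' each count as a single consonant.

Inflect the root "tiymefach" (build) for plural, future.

Attach number plural -e → tiymefache.
Attach tense future -fa → tiymefachefa.
Apply vowel harmony: tiymefachefa → tiymefachafa.

tiymefachafa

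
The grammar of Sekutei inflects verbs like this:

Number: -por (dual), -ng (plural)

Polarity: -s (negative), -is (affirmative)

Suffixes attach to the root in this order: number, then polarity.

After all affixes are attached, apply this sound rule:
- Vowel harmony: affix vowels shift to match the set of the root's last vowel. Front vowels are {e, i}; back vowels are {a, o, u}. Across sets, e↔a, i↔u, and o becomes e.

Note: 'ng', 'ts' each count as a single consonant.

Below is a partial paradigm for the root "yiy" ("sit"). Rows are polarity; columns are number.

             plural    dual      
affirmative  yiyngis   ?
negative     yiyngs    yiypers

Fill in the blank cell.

Attach number dual -por → yiypor.
Attach polarity affirmative -is → yiyporis.
Apply vowel harmony: yiyporis → yiyperis.

yiyperis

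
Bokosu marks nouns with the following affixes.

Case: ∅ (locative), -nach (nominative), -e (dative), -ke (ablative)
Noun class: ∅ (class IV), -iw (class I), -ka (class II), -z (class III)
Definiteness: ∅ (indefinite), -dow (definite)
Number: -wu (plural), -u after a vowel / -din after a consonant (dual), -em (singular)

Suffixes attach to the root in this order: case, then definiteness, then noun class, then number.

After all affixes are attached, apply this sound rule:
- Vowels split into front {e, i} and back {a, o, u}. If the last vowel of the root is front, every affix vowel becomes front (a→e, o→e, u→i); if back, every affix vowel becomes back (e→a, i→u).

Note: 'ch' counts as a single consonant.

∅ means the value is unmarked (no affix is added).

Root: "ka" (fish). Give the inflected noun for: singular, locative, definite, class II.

case = locative: zero marking, form stays ka.
Attach definiteness definite -dow → kadow.
Attach noun class class II -ka → kadowka.
Attach number singular -em → kadowkaem.
Apply vowel harmony: kadowkaem → kadowkaam.

kadowkaam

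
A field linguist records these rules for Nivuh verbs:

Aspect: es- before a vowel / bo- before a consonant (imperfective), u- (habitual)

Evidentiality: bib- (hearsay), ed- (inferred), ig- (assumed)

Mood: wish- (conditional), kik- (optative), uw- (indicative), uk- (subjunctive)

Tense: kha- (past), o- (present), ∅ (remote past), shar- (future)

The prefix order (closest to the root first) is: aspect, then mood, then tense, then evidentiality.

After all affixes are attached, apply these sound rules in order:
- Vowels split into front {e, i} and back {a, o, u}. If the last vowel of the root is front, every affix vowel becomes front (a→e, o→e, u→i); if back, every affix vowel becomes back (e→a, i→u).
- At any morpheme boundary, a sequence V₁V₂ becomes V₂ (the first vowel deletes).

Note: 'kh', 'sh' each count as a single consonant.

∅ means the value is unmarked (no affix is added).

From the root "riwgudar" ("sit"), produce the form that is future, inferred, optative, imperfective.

adsharkukboriwgudar

Attach aspect imperfective bo- (before consonant 'r') → boriwgudar.
Attach mood optative kik- → kikboriwgudar.
Attach tense future shar- → sharkikboriwgudar.
Attach evidentiality inferred ed- → edsharkikboriwgudar.
Apply vowel harmony: edsharkikboriwgudar → adsharkukboriwgudar.
Vowel deletion: no change.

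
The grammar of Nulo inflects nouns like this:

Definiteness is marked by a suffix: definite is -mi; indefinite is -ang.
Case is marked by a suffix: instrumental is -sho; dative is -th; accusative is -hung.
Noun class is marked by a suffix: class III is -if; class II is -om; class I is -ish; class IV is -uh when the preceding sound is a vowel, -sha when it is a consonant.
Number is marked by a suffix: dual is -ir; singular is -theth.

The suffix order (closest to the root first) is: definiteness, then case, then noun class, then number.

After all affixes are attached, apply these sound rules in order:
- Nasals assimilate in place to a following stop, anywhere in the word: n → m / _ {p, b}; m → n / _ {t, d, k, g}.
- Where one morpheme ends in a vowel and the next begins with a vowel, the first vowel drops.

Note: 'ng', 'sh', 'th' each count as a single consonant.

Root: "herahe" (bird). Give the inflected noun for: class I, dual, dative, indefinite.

herahangthishir

Attach definiteness indefinite -ang → heraheang.
Attach case dative -th → heraheangth.
Attach noun class class I -ish → heraheangthish.
Attach number dual -ir → heraheangthishir.
Nasal assimilation: no change.
Apply vowel deletion: heraheangthishir → herahangthishir.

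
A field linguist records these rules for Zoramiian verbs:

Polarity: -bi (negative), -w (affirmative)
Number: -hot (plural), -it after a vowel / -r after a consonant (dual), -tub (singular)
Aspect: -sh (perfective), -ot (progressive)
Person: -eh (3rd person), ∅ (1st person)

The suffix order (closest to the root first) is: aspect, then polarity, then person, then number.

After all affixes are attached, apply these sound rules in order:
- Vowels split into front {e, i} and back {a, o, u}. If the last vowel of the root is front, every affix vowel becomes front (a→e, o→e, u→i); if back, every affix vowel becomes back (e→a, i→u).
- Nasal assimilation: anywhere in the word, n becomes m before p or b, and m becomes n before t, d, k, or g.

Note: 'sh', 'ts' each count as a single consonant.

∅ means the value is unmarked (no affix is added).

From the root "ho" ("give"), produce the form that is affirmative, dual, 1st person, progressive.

Attach aspect progressive -ot → hoot.
Attach polarity affirmative -w → hootw.
person = 1st person: zero marking, form stays hootw.
Attach number dual -r (after consonant 'w') → hootwr.
Vowel harmony: no change.
Nasal assimilation: no change.

hootwr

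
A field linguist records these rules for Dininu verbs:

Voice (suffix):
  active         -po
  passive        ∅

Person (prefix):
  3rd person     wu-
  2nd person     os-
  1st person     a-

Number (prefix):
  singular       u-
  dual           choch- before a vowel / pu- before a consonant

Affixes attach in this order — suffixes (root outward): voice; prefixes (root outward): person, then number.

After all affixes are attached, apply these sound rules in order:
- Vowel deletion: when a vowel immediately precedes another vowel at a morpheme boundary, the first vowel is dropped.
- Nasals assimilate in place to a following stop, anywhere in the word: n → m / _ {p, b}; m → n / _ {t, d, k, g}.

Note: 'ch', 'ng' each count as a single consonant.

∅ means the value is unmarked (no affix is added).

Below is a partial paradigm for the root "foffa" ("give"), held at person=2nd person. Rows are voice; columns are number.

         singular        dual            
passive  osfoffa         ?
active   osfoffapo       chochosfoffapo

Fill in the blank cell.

chochosfoffa

Attach person 2nd person os- → osfoffa.
voice = passive: zero marking, form stays osfoffa.
Attach number dual choch- (before vowel 'o') → chochosfoffa.
Vowel deletion: no change.
Nasal assimilation: no change.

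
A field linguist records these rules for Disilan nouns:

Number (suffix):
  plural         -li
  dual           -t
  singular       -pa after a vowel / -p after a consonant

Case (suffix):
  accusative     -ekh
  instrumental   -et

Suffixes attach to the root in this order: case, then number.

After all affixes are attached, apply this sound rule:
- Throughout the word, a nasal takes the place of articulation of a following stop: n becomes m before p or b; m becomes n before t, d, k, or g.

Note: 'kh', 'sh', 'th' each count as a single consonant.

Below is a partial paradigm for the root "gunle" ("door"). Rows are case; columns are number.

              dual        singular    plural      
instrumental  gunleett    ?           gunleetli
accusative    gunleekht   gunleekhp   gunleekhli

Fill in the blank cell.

gunleetp

Attach case instrumental -et → gunleet.
Attach number singular -p (after consonant 't') → gunleetp.
Nasal assimilation: no change.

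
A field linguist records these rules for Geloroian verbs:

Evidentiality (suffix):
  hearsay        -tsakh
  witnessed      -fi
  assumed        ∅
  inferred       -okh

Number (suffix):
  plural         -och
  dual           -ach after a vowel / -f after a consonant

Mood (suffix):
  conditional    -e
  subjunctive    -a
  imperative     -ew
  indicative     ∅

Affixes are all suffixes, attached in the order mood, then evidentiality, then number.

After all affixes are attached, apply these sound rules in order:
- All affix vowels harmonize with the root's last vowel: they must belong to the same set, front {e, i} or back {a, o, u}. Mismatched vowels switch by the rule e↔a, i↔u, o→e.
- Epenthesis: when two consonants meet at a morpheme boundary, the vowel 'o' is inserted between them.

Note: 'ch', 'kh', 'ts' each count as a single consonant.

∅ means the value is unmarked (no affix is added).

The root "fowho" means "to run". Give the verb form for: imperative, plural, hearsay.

fowhoawotsakhoch

Attach mood imperative -ew → fowhoew.
Attach evidentiality hearsay -tsakh → fowhoewtsakh.
Attach number plural -och → fowhoewtsakhoch.
Apply vowel harmony: fowhoewtsakhoch → fowhoawtsakhoch.
Apply epenthesis: fowhoawtsakhoch → fowhoawotsakhoch.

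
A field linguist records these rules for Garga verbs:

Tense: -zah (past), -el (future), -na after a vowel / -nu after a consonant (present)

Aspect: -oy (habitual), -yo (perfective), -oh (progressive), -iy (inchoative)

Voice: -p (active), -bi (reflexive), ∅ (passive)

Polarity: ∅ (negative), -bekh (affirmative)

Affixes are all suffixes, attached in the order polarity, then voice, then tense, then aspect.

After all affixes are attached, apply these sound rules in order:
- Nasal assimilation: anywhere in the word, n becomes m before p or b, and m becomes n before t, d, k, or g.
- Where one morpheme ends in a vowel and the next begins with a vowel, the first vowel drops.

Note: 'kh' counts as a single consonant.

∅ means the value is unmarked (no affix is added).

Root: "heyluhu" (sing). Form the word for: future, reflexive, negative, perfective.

heyluhubelyo

polarity = negative: zero marking, form stays heyluhu.
Attach voice reflexive -bi → heyluhubi.
Attach tense future -el → heyluhubiel.
Attach aspect perfective -yo → heyluhubielyo.
Nasal assimilation: no change.
Apply vowel deletion: heyluhubielyo → heyluhubelyo.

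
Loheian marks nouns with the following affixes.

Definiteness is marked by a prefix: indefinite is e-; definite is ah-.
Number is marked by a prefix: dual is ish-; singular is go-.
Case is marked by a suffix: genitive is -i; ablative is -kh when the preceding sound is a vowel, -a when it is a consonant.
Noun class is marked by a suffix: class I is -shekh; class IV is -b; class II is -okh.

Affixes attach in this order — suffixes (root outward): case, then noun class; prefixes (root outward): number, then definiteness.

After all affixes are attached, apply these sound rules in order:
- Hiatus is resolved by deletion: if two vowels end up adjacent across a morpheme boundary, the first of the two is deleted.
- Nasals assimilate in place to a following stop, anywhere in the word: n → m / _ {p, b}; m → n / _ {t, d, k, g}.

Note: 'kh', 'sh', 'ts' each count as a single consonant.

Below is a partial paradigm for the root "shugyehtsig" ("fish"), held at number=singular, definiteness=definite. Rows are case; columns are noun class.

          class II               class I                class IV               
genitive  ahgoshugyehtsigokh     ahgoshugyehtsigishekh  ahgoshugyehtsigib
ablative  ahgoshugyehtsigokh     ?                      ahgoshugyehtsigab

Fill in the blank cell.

Attach number singular go- → goshugyehtsig.
Attach definiteness definite ah- → ahgoshugyehtsig.
Attach case ablative -a (after consonant 'g') → ahgoshugyehtsiga.
Attach noun class class I -shekh → ahgoshugyehtsigashekh.
Vowel deletion: no change.
Nasal assimilation: no change.

ahgoshugyehtsigashekh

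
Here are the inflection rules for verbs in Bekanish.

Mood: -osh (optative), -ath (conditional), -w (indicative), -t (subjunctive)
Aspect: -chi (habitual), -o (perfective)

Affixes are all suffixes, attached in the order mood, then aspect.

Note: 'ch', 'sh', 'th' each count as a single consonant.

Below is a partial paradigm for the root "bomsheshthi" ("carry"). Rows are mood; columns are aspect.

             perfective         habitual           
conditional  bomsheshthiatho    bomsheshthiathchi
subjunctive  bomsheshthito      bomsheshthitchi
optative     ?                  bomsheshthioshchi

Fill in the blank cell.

bomsheshthiosho

Attach mood optative -osh → bomsheshthiosh.
Attach aspect perfective -o → bomsheshthiosho.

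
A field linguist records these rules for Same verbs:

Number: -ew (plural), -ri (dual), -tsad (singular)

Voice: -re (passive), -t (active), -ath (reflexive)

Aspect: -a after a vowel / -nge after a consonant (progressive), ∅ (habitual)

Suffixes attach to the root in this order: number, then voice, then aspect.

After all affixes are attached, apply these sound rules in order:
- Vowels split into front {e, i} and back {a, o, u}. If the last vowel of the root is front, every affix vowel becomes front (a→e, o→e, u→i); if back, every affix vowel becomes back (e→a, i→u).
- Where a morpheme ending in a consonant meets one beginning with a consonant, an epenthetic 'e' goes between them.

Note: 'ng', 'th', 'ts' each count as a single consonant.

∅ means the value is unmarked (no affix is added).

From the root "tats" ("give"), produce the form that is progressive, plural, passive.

Attach number plural -ew → tatsew.
Attach voice passive -re → tatsewre.
Attach aspect progressive -a (after vowel 'e') → tatsewrea.
Apply vowel harmony: tatsewrea → tatsawraa.
Apply epenthesis: tatsawraa → tatsaweraa.

tatsaweraa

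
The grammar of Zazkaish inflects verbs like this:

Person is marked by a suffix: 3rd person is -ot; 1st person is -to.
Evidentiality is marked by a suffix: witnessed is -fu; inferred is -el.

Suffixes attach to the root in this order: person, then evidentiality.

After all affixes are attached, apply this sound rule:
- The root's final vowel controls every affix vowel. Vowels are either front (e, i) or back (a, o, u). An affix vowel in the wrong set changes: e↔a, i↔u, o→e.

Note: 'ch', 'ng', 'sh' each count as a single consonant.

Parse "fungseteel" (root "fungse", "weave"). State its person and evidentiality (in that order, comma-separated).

1st person, inferred

Segment: fungse-to-el.
person: -to → 1st person.
evidentiality: -el → inferred.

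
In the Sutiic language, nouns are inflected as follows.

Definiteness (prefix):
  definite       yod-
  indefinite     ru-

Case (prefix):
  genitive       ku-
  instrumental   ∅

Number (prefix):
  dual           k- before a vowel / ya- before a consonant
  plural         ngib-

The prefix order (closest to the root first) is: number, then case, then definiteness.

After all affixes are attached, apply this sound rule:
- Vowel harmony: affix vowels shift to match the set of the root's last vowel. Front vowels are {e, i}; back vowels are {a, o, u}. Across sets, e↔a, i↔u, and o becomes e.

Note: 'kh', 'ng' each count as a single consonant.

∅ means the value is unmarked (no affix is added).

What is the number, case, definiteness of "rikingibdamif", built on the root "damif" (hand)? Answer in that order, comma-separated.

Segment: ru-ku-ngib-damif.
number: ngib- → plural.
case: ku- → genitive.
definiteness: ru- → indefinite.

plural, genitive, indefinite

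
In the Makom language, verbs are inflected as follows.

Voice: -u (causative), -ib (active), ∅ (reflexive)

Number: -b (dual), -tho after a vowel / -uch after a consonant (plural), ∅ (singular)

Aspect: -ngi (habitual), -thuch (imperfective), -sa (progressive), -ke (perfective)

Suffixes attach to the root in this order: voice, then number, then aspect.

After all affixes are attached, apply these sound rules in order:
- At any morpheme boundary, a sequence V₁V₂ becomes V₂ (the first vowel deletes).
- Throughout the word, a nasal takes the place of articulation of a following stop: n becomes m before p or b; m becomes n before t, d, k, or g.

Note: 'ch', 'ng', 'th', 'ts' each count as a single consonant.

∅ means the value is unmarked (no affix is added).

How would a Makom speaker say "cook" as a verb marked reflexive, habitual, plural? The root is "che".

voice = reflexive: zero marking, form stays che.
Attach number plural -tho (after vowel 'e') → chetho.
Attach aspect habitual -ngi → chethongi.
Vowel deletion: no change.
Nasal assimilation: no change.

chethongi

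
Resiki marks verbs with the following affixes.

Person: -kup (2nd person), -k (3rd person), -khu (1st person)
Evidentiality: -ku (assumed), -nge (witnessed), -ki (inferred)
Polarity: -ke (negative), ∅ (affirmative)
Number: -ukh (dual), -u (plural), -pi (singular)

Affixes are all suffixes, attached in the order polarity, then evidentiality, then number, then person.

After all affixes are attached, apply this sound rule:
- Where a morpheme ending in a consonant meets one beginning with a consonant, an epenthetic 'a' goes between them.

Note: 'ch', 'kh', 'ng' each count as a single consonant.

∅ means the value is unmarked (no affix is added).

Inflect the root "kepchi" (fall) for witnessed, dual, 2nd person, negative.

Attach polarity negative -ke → kepchike.
Attach evidentiality witnessed -nge → kepchikenge.
Attach number dual -ukh → kepchikengeukh.
Attach person 2nd person -kup → kepchikengeukhkup.
Apply epenthesis: kepchikengeukhkup → kepchikengeukhakup.

kepchikengeukhakup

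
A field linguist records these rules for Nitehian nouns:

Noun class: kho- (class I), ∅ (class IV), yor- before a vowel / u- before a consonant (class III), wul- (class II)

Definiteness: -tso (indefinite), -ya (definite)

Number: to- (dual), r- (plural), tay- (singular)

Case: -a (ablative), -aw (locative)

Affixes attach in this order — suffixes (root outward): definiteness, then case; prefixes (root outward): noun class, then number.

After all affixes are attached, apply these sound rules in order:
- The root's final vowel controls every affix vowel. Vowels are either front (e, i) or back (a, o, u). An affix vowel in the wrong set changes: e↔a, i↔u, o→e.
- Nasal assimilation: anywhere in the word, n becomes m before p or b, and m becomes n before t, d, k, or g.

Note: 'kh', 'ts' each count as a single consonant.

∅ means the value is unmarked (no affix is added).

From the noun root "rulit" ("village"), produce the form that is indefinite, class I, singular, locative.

teykherulittseew

Attach noun class class I kho- → khorulit.
Attach definiteness indefinite -tso → khorulittso.
Attach number singular tay- → taykhorulittso.
Attach case locative -aw → taykhorulittsoaw.
Apply vowel harmony: taykhorulittsoaw → teykherulittseew.
Nasal assimilation: no change.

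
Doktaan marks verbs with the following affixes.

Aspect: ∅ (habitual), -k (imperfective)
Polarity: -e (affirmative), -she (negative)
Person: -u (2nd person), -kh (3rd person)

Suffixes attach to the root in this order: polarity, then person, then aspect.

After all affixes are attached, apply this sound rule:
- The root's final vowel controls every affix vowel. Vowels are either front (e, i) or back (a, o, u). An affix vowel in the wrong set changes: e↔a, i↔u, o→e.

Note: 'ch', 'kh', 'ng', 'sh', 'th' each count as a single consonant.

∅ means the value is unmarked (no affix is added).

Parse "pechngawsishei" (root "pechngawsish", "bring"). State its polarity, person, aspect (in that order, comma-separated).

Segment: pechngawsish-e-u.
polarity: -e → affirmative.
person: -u → 2nd person.
aspect: ∅ → habitual.

affirmative, 2nd person, habitual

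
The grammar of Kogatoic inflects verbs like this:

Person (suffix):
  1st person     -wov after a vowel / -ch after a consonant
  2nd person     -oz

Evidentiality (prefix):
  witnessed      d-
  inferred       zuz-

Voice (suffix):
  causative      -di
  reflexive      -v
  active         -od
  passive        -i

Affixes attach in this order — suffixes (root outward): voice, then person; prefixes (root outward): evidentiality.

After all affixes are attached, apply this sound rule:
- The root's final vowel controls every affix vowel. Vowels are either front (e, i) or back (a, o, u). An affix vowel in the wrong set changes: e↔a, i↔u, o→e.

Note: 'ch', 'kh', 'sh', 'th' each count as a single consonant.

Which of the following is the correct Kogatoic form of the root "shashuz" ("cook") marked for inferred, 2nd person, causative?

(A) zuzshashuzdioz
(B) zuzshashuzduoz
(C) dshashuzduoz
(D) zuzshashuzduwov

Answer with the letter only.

B

Attach voice causative -di → shashuzdi.
Attach person 2nd person -oz → shashuzdioz.
Attach evidentiality inferred zuz- → zuzshashuzdioz.
Apply vowel harmony: zuzshashuzdioz → zuzshashuzduoz.
So the correct form is zuzshashuzduoz, option (B).
(C) dshashuzduoz is wrong: it uses witnessed instead of inferred for evidentiality.
(A) zuzshashuzdioz is wrong: it fails to apply the sound rule(s).
(D) zuzshashuzduwov is wrong: it uses 1st person instead of 2nd person for person.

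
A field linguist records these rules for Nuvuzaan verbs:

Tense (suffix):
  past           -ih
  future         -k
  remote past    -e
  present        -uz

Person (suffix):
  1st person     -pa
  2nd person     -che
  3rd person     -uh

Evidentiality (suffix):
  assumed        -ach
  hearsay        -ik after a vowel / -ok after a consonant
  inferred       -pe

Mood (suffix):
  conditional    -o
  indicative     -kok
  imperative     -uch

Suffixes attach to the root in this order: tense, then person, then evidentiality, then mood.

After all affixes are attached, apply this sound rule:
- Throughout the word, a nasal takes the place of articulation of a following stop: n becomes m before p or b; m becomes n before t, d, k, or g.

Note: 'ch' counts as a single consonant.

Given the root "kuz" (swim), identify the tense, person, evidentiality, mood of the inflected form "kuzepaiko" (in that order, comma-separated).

remote past, 1st person, hearsay, conditional

Segment: kuz-e-pa-ik-o.
tense: -e → remote past.
person: -pa → 1st person.
evidentiality: -ik/ok → hearsay.
mood: -o → conditional.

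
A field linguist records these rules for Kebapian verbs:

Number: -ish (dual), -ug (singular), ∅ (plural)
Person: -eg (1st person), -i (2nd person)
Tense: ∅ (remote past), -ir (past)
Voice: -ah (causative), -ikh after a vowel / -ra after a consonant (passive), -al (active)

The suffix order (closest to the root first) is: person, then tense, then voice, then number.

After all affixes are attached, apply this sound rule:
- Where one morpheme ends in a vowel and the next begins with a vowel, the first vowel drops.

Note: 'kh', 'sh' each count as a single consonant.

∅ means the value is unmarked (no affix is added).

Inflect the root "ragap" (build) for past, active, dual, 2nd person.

ragapiralish

Attach person 2nd person -i → ragapi.
Attach tense past -ir → ragapiir.
Attach voice active -al → ragapiiral.
Attach number dual -ish → ragapiiralish.
Apply vowel deletion: ragapiiralish → ragapiralish.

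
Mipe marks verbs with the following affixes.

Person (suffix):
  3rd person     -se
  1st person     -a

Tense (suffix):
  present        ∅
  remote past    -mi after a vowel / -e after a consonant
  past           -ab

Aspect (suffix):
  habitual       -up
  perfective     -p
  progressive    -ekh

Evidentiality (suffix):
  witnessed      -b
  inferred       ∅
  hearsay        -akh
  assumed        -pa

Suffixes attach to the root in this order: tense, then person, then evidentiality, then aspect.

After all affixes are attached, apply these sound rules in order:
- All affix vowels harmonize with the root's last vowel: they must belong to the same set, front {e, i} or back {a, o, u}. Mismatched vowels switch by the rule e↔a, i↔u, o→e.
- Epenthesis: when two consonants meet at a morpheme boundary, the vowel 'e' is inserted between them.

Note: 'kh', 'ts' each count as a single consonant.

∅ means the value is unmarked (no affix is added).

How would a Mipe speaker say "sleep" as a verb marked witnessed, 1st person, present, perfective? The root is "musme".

tense = present: zero marking, form stays musme.
Attach person 1st person -a → musmea.
Attach evidentiality witnessed -b → musmeab.
Attach aspect perfective -p → musmeabp.
Apply vowel harmony: musmeabp → musmeebp.
Apply epenthesis: musmeebp → musmeebep.

musmeebep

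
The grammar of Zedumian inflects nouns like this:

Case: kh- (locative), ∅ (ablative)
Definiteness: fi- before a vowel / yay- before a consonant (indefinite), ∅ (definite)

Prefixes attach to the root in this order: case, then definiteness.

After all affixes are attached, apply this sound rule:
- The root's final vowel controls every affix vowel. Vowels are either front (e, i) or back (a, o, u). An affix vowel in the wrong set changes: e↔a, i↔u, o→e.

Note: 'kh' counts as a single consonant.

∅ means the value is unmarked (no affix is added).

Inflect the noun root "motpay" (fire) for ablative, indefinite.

case = ablative: zero marking, form stays motpay.
Attach definiteness indefinite yay- (before consonant 'm') → yaymotpay.
Vowel harmony: no change.

yaymotpay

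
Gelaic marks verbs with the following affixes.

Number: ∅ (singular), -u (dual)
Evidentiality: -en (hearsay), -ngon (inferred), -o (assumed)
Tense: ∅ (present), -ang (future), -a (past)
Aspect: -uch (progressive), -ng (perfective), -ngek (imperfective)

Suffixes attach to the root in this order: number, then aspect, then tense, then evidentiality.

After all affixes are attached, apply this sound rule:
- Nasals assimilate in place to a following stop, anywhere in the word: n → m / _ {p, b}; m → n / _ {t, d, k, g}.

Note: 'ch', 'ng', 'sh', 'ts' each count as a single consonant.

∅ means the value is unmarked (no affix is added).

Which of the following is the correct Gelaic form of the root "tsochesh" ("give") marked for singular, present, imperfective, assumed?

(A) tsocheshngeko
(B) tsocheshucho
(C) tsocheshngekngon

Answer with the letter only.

number = singular: zero marking, form stays tsochesh.
Attach aspect imperfective -ngek → tsocheshngek.
tense = present: zero marking, form stays tsocheshngek.
Attach evidentiality assumed -o → tsocheshngeko.
Nasal assimilation: no change.
So the correct form is tsocheshngeko, option (A).
(C) tsocheshngekngon is wrong: it uses inferred instead of assumed for evidentiality.
(B) tsocheshucho is wrong: it uses progressive instead of imperfective for aspect.

A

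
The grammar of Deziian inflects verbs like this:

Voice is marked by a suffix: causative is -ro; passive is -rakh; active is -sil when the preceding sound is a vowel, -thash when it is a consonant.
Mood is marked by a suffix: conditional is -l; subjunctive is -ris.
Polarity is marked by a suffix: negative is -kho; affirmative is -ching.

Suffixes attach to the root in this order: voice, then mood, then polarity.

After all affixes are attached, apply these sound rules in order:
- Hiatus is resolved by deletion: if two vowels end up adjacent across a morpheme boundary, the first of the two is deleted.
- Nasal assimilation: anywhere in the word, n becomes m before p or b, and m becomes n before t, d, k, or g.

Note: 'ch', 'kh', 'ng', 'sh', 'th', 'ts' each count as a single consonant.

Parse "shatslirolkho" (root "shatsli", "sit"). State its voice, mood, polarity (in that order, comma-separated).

Segment: shatsli-ro-l-kho.
voice: -ro → causative.
mood: -l → conditional.
polarity: -kho → negative.

causative, conditional, negative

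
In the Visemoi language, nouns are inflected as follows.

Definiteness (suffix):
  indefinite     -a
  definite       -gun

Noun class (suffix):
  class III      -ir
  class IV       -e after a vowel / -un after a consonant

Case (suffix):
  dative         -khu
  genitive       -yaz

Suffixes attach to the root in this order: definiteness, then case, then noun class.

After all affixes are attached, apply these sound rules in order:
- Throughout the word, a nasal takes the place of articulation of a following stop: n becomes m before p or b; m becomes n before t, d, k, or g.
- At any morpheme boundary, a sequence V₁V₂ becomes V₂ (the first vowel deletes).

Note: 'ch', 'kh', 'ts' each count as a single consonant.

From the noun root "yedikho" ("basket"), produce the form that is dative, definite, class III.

Attach definiteness definite -gun → yedikhogun.
Attach case dative -khu → yedikhogunkhu.
Attach noun class class III -ir → yedikhogunkhuir.
Nasal assimilation: no change.
Apply vowel deletion: yedikhogunkhuir → yedikhogunkhir.

yedikhogunkhir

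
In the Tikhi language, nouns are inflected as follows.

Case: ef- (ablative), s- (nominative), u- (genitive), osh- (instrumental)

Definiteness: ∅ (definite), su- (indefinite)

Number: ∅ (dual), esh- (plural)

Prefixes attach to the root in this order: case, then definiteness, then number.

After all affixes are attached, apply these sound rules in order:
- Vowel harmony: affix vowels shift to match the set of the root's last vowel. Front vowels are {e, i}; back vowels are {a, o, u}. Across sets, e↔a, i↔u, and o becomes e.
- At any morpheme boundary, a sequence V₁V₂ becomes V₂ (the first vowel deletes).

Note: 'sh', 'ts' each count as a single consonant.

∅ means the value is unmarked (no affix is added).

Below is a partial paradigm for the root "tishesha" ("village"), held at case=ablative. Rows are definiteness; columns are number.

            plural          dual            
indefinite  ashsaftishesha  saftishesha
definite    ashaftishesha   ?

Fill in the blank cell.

Attach case ablative ef- → eftishesha.
definiteness = definite: zero marking, form stays eftishesha.
number = dual: zero marking, form stays eftishesha.
Apply vowel harmony: eftishesha → aftishesha.
Vowel deletion: no change.

aftishesha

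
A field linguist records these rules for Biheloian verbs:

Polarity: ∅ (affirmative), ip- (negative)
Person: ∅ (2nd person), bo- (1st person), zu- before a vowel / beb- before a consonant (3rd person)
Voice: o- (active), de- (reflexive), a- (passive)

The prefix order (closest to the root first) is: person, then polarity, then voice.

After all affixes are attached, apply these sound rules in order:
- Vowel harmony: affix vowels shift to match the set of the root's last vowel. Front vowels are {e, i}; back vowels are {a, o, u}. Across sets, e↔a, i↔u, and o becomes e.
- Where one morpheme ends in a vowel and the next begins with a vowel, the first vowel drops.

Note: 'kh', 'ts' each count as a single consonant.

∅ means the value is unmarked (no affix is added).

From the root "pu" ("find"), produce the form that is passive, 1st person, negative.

Attach person 1st person bo- → bopu.
Attach polarity negative ip- → ipbopu.
Attach voice passive a- → aipbopu.
Apply vowel harmony: aipbopu → aupbopu.
Apply vowel deletion: aupbopu → upbopu.

upbopu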